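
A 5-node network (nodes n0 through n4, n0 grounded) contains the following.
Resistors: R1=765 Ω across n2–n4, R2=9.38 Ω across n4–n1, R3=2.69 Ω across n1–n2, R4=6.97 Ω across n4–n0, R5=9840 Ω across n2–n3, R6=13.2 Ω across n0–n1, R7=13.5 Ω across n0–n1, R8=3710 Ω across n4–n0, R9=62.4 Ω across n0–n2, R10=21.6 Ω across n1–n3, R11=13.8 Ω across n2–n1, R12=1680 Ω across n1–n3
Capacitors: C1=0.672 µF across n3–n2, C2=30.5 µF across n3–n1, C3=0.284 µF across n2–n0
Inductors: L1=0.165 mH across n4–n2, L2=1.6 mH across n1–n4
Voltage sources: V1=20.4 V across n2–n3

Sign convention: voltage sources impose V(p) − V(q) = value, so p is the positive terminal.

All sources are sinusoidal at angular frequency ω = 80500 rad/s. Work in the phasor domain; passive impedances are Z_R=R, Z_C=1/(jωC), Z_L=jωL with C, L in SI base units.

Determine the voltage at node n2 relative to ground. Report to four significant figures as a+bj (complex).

Apply KCL at each of the 4 non-ground nodes and solve the resulting linear system.
Node n1: branches {R2, C2, R3, L2, R6, R7, R10, R11, R12} → V_1 = -2.758+0.8139j
Node n2: branches {R1, C1, R3, L1, R5, R9, C3, R11, V1} → V_2 = 17.13+4.750j
Node n3: branches {C1, C2, R5, R10, R12, V1} → V_3 = -3.268+4.750j
Node n4: branches {R1, R2, L1, R4, L2, R8} → V_4 = 1.721-4.103j
Source currents: i(V1)=-9.690-2.171j

17.13+4.750j V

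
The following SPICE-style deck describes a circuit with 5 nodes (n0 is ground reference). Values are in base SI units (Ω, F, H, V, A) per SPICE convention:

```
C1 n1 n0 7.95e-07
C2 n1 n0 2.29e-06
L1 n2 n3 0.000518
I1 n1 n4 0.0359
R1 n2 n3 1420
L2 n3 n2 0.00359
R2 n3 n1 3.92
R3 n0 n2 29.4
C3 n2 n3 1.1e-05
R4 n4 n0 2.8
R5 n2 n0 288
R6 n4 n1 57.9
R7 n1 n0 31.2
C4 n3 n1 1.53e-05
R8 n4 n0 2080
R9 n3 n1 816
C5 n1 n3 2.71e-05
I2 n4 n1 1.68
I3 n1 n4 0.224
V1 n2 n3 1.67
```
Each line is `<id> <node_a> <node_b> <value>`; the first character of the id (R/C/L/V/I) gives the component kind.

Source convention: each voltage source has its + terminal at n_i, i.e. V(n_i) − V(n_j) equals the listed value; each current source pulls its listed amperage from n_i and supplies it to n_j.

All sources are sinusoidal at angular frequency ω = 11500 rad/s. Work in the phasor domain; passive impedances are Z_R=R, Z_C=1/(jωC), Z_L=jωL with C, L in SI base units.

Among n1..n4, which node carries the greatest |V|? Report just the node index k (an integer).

MNA unknowns: 4 node voltages V₁..V_4 plus 1 source current (V1)
C1: Y=0.000+0.009142j on G[1,0]
C2: Y=0.000+0.02634j on G[1,0]
L1: Y=0.000-0.1679j on G[2,3]
I1: z[1]−=0.0359, z[4]+=0.0359
R1: Y=0.0007042+0.000j on G[2,3]
L2: Y=0.000-0.02422j on G[3,2]
R2: Y=0.2551+0.000j on G[3,1]
R3: Y=0.03401+0.000j on G[0,2]
C3: Y=0.000+0.1265j on G[2,3]
R4: Y=0.3571+0.000j on G[4,0]
R5: Y=0.003472+0.000j on G[2,0]
R6: Y=0.01727+0.000j on G[4,1]
R7: Y=0.03205+0.000j on G[1,0]
C4: Y=0.000+0.1759j on G[3,1]
R8: Y=0.0004808+0.000j on G[4,0]
R9: Y=0.001225+0.000j on G[3,1]
C5: Y=0.000+0.3117j on G[1,3]
I2: z[4]−=1.68, z[1]+=1.68
I3: z[1]−=0.224, z[4]+=0.224
V1: row V2−V3=1.67, i_V1 at 2,3
solve → V1=12.75-5.696j, V2=14.25-4.689j, V3=12.58-4.689j, V4=-3.201-0.2624j
aux → i_V1=-0.5352+0.2853j

2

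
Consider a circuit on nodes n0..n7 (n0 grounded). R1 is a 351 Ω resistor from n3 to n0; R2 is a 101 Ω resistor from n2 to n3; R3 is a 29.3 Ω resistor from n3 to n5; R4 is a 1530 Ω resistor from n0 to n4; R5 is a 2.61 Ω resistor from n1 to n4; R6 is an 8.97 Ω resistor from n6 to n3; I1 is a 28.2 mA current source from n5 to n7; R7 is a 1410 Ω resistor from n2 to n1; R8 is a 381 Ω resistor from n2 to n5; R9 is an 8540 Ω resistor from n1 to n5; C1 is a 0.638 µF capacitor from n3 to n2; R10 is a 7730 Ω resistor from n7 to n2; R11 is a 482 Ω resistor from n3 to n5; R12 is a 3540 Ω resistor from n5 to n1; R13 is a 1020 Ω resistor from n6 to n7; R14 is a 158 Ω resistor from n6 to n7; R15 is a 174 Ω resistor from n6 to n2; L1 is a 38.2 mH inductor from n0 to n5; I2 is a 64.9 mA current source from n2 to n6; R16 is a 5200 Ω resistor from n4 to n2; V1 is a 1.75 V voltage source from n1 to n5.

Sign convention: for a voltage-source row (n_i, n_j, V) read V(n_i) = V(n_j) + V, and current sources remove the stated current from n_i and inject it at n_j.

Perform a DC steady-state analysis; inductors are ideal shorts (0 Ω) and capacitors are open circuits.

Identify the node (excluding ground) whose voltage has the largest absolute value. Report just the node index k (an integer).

MNA unknowns: 7 node voltages V₁..V_7 plus 2 source currents (L1, V1)
R1: Y=0.002849 on G[3,0]
R2: Y=0.009901 on G[2,3]
R3: Y=0.03413 on G[3,5]
R4: Y=0.0006536 on G[0,4]
R5: Y=0.3831 on G[1,4]
R6: Y=0.1115 on G[6,3]
I1: z[5]−=0.0282, z[7]+=0.0282
R7: Y=0.0007092 on G[2,1]
R8: Y=0.002625 on G[2,5]
R9: Y=0.0001171 on G[1,5]
C1: Y=0.000 on G[3,2]
R10: Y=0.0001294 on G[7,2]
R11: Y=0.002075 on G[3,5]
R12: Y=0.0002825 on G[5,1]
R13: Y=0.0009804 on G[6,7]
R14: Y=0.006329 on G[6,7]
R15: Y=0.005747 on G[6,2]
L1: row V0−V5=0, i_L1 at 0,5
I2: z[2]−=0.0649, z[6]+=0.0649
R16: Y=0.0001923 on G[4,2]
V1: row V1−V5=1.75, i_V1 at 1,5
solve → V1=1.750, V2=-2.274, V3=0.9678, V4=1.745, V5=0.000, V6=1.595, V7=5.318
aux → i_L1=0.003898, i_V1=-0.005466

7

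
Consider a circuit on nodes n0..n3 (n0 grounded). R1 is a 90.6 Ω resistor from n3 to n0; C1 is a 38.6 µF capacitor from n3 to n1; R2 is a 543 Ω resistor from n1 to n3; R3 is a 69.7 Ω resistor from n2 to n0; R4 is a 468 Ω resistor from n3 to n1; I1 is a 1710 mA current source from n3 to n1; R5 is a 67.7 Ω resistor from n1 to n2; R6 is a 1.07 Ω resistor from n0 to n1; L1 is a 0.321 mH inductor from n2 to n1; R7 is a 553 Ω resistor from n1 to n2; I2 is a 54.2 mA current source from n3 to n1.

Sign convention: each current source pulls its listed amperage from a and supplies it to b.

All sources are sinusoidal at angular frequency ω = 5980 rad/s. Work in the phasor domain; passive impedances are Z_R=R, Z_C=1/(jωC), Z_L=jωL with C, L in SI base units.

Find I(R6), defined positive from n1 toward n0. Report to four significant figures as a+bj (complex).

Element admittances at ω=5980 rad/s:
  Y(R1) = 0.01104+0.000j S between n3,n0
  Y(C1) = 0.000+0.2308j S between n3,n1
  Y(R2) = 0.001842+0.000j S between n1,n3
  Y(R3) = 0.01435+0.000j S between n2,n0
  Y(R4) = 0.002137+0.000j S between n3,n1
  I1: injects 1.71 A into n1 (from n3)
  Y(R5) = 0.01477+0.000j S between n1,n2
  Y(R6) = 0.9346+0.000j S between n0,n1
  Y(L1) = 0.000-0.5209j S between n2,n1
  Y(R7) = 0.001808+0.000j S between n1,n2
  I2: injects 0.0542 A into n1 (from n3)
Assemble and solve the 3×3 MNA system:
  V(n1)=0.005681-0.08751j  V(n2)=0.003270-0.08753j  V(n3)=-0.4853+7.524j

0.005309-0.08179j A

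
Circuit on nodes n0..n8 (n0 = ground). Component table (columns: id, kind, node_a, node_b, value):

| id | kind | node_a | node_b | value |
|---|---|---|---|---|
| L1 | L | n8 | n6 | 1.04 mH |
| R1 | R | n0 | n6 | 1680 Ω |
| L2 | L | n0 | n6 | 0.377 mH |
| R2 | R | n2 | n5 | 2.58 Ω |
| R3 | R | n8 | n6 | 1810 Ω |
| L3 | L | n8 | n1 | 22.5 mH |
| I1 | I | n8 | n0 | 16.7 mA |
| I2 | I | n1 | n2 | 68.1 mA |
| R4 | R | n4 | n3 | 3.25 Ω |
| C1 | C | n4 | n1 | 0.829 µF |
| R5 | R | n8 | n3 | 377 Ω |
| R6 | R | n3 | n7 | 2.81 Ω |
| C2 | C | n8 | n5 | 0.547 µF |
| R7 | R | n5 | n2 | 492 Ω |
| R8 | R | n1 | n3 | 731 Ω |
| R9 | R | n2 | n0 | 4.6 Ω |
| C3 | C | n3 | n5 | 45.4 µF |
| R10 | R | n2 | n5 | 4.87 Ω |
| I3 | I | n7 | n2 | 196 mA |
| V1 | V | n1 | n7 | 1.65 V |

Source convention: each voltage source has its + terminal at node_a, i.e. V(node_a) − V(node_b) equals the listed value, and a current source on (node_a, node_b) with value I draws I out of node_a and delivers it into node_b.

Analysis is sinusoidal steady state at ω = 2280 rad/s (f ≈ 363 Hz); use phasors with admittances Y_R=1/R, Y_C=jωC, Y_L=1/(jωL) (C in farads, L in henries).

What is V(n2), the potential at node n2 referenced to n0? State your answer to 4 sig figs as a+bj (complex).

MNA unknowns: 8 node voltages V₁..V_8 plus 1 source current (V1)
L1: Y=0.000-0.4217j on G[8,6]
R1: Y=0.0005952+0.000j on G[0,6]
L2: Y=0.000-1.163j on G[0,6]
R2: Y=0.3876+0.000j on G[2,5]
R3: Y=0.0005525+0.000j on G[8,6]
L3: Y=0.000-0.01949j on G[8,1]
I1: z[8]−=0.0167, z[0]+=0.0167
I2: z[1]−=0.0681, z[2]+=0.0681
R4: Y=0.3077+0.000j on G[4,3]
C1: Y=0.000+0.001890j on G[4,1]
R5: Y=0.002653+0.000j on G[8,3]
R6: Y=0.3559+0.000j on G[3,7]
C2: Y=0.000+0.001247j on G[8,5]
R7: Y=0.002033+0.000j on G[5,2]
R8: Y=0.001368+0.000j on G[1,3]
R9: Y=0.2174+0.000j on G[2,0]
C3: Y=0.000+0.1035j on G[3,5]
R10: Y=0.2053+0.000j on G[2,5]
I3: z[7]−=0.196, z[2]+=0.196
V1: row V1−V7=1.65, i_V1 at 1,7
solve → V1=-0.1316+3.009j, V2=-0.2495-0.04028j, V3=-0.8783+3.018j, V4=-0.8782+3.023j, V5=-0.7846-0.05500j, V6=-0.007510+0.03228j, V7=-1.782+3.009j, V8=-0.02816+0.1213j
aux → i_V1=-0.1254-0.003414j

-0.2495-0.04028j V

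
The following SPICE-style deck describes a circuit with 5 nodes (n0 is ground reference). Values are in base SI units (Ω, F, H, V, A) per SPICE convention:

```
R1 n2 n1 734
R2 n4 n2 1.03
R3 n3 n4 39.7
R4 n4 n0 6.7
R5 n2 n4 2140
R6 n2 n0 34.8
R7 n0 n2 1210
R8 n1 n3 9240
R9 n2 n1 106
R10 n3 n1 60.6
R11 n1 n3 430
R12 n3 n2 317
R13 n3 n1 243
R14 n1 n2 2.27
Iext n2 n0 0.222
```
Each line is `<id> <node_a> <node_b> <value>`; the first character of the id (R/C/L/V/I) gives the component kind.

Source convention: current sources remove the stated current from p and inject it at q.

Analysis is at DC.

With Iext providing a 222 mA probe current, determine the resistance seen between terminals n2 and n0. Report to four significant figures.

R_eq = 6.283 Ω

Apply KCL at each of the 4 non-ground nodes and solve the resulting linear system.
Node n1: branches {R1, R8, R9, R10, R11, R13, R14} → V_1 = -1.390
Node n2: branches {R1, R2, R5, R6, R7, R9, R12, R14, Iext} → V_2 = -1.395
Node n3: branches {R3, R8, R10, R11, R12, R13} → V_3 = -1.303
Node n4: branches {R2, R3, R4, R5} → V_4 = -1.211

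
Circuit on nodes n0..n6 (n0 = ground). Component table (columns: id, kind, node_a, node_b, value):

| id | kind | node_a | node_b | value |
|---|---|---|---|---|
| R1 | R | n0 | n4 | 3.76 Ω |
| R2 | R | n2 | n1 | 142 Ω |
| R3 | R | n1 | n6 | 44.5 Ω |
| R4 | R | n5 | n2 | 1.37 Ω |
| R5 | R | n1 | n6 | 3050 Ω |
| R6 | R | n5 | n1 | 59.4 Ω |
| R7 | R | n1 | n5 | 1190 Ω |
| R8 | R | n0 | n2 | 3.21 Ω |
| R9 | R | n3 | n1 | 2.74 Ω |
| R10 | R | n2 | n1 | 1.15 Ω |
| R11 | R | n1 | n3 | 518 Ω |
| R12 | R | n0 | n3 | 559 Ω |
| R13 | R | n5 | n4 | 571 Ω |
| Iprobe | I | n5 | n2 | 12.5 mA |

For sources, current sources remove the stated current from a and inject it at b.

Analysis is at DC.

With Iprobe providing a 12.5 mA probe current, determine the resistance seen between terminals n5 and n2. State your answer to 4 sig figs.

R_eq = 1.335 Ω

Element admittances at DC:
  Y(R1) = 0.2660 S between n0,n4
  Y(R2) = 0.007042 S between n2,n1
  Y(R3) = 0.02247 S between n1,n6
  Y(R4) = 0.7299 S between n5,n2
  Y(R5) = 0.0003279 S between n1,n6
  Y(R6) = 0.01684 S between n5,n1
  Y(R7) = 0.0008403 S between n1,n5
  Y(R8) = 0.3115 S between n0,n2
  Y(R9) = 0.3650 S between n3,n1
  Y(R10) = 0.8696 S between n2,n1
  Y(R11) = 0.001931 S between n1,n3
  Y(R12) = 0.001789 S between n0,n3
  Y(R13) = 0.001751 S between n5,n4
  Iprobe: injects 0.0125 A into n2 (from n5)
Assemble and solve the 6×6 MNA system:
  V(n1)=-0.0002354  V(n2)=9.403e-05  V(n3)=-0.0002342  V(n4)=-0.0001086  V(n5)=-0.01660  V(n6)=-0.0002354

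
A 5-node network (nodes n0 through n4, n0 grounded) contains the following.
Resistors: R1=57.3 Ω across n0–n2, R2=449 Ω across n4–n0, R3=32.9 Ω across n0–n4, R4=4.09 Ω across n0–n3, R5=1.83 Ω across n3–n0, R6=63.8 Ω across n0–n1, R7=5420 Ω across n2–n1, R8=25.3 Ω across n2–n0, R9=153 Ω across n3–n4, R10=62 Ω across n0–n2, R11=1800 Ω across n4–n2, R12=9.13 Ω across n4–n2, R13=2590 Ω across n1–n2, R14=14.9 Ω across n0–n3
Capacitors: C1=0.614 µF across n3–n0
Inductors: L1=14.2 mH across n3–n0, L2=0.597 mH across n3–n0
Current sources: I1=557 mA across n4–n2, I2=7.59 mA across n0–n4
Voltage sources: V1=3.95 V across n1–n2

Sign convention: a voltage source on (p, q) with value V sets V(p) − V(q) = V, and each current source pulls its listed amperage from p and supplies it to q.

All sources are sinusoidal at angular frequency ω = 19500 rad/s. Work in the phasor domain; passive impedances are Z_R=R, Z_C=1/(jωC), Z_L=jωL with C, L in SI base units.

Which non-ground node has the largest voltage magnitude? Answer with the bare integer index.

Element admittances at ω=19500 rad/s:
  Y(R1) = 0.01745+0.000j S between n0,n2
  Y(C1) = 0.000+0.01197j S between n3,n0
  Y(R2) = 0.002227+0.000j S between n4,n0
  Y(R3) = 0.03040+0.000j S between n0,n4
  Y(R4) = 0.2445+0.000j S between n0,n3
  Y(L1) = 0.000-0.003611j S between n3,n0
  Y(R5) = 0.5464+0.000j S between n3,n0
  I1: injects 0.557 A into n2 (from n4)
  Y(R6) = 0.01567+0.000j S between n0,n1
  Y(L2) = 0.000-0.08590j S between n3,n0
  Y(R7) = 0.0001845+0.000j S between n2,n1
  I2: injects 0.00759 A into n4 (from n0)
  Y(R8) = 0.03953+0.000j S between n2,n0
  Y(R9) = 0.006536+0.000j S between n3,n4
  Y(R10) = 0.01613+0.000j S between n0,n2
  Y(R11) = 0.0005556+0.000j S between n4,n2
  Y(R12) = 0.1095+0.000j S between n4,n2
  Y(R13) = 0.0003861+0.000j S between n1,n2
  Y(R14) = 0.06711+0.000j S between n0,n3
  V1: constraint V(n1)−V(n2) = 3.95
Assemble and solve the 5×5 MNA system:
  V(n1)=4.712-8.602e-05j  V(n2)=0.7625-8.602e-05j  V(n3)=-0.02340-0.002099j  V(n4)=-3.120-0.0001554j
  i(V1)=-0.07612+1.348e-06j

1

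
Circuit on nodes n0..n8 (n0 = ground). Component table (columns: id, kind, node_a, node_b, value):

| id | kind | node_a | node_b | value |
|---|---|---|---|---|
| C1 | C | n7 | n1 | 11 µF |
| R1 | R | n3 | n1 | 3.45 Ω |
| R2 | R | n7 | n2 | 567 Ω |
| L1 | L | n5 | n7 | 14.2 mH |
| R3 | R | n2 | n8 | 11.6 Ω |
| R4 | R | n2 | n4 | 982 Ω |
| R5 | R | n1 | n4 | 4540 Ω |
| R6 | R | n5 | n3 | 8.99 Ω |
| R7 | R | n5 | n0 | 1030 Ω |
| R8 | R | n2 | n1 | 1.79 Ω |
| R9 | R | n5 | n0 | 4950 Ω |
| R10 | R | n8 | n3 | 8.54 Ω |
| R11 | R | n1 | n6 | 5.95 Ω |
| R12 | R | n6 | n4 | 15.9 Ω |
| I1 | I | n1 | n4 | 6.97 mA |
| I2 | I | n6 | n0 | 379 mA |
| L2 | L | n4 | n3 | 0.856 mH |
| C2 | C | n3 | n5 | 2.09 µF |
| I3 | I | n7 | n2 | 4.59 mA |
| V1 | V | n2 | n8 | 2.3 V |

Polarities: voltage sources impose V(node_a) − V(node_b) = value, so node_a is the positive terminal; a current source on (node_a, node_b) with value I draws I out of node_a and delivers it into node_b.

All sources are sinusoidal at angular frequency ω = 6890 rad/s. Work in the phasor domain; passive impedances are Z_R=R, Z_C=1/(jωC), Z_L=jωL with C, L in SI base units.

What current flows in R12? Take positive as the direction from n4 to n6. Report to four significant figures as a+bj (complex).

Element admittances at ω=6890 rad/s:
  Y(C1) = 0.000+0.07579j S between n7,n1
  Y(R1) = 0.2899+0.000j S between n3,n1
  Y(R2) = 0.001764+0.000j S between n7,n2
  Y(L1) = 0.000-0.01022j S between n5,n7
  Y(R3) = 0.08621+0.000j S between n2,n8
  Y(R4) = 0.001018+0.000j S between n2,n4
  Y(R5) = 0.0002203+0.000j S between n1,n4
  Y(R6) = 0.1112+0.000j S between n5,n3
  Y(R7) = 0.0009709+0.000j S between n5,n0
  Y(R8) = 0.5587+0.000j S between n2,n1
  Y(R9) = 0.0002020+0.000j S between n5,n0
  Y(R10) = 0.1171+0.000j S between n8,n3
  Y(R11) = 0.1681+0.000j S between n1,n6
  Y(R12) = 0.06289+0.000j S between n6,n4
  I1: injects 0.00697 A into n4 (from n1)
  I2: injects 0.379 A into n0 (from n6)
  Y(L2) = 0.000-0.1696j S between n4,n3
  Y(C2) = 0.000+0.01440j S between n3,n5
  I3: injects 0.00459 A into n2 (from n7)
  V1: constraint V(n2)−V(n8) = 2.3
Assemble and solve the 9×9 MNA system:
  V(n1)=-326.7-0.09599j  V(n2)=-326.2-0.06914j  V(n3)=-326.5+0.06277j  V(n4)=-326.6-0.5122j  V(n5)=-323.1+0.000j  V(n6)=-328.3-0.2093j  V(n7)=-327.2-0.06734j  V(n8)=-328.5-0.06914j
  i(V1)=-0.4352-0.01545j

0.1049-0.01905j A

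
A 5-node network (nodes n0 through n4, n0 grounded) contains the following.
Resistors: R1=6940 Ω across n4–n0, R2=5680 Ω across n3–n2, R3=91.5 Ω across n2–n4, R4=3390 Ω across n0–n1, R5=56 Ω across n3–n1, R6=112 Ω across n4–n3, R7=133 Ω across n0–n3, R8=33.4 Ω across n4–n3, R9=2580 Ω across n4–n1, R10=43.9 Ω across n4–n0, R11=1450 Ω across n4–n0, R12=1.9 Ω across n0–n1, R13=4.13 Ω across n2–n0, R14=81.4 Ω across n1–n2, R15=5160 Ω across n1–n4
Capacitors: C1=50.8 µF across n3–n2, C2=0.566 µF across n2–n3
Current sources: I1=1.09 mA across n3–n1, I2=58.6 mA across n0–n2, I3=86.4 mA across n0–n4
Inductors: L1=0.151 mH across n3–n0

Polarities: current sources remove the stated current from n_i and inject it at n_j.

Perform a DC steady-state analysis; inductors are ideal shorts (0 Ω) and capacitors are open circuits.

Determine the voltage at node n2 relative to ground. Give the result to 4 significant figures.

Element admittances at DC:
  Y(R1) = 0.0001441 S between n4,n0
  Y(R2) = 0.0001761 S between n3,n2
  Y(R3) = 0.01093 S between n2,n4
  Y(R4) = 0.0002950 S between n0,n1
  Y(R5) = 0.01786 S between n3,n1
  Y(R6) = 0.008929 S between n4,n3
  Y(R7) = 0.007519 S between n0,n3
  Y(R8) = 0.02994 S between n4,n3
  Y(R9) = 0.0003876 S between n4,n1
  Y(R10) = 0.02278 S between n4,n0
  Y(R11) = 0.0006897 S between n4,n0
  Y(C1) = 0.000 S between n3,n2
  Y(R12) = 0.5263 S between n0,n1
  Y(R13) = 0.2421 S between n2,n0
  I1: injects 0.00109 A into n1 (from n3)
  Y(R14) = 0.01229 S between n1,n2
  L1: short n3↔n0 (DC inductor)
  Y(R15) = 0.0001938 S between n1,n4
  Y(C2) = 0.000 S between n2,n3
  I2: injects 0.0586 A into n2 (from n0)
  I3: injects 0.0864 A into n4 (from n0)
Assemble and solve the 5×5 MNA system:
  V(n1)=0.009186  V(n2)=0.2708  V(n3)=0.000  V(n4)=1.208
  i(L1)=0.04607

0.2708 V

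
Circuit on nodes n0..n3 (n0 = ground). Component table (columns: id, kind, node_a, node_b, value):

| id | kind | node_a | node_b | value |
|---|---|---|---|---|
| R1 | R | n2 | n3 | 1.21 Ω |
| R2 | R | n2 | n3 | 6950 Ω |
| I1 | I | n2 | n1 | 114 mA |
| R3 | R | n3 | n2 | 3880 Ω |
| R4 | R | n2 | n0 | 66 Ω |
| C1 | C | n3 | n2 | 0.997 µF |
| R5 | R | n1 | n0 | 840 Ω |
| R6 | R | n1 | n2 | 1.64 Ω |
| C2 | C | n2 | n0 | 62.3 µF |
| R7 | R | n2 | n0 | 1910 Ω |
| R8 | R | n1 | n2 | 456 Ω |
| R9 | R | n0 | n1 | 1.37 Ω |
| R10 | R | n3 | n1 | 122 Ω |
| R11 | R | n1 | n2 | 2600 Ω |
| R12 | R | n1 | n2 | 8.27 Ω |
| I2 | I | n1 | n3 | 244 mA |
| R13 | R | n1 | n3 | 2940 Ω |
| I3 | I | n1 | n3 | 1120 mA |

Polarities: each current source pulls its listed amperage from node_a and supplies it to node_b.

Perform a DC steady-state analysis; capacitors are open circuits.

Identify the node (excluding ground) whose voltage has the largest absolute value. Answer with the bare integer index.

Apply KCL at each of the 3 non-ground nodes and solve the resulting linear system.
Node n1: branches {I1, R5, R6, R8, R9, R10, R11, R12, I2, R13, I3} → V_1 = -0.03427
Node n2: branches {R1, R2, I1, R3, R4, C1, R6, C2, R7, R8, R11, R12} → V_2 = 1.598
Node n3: branches {R1, R2, R3, C1, R10, I2, R13, I3} → V_3 = 3.215

3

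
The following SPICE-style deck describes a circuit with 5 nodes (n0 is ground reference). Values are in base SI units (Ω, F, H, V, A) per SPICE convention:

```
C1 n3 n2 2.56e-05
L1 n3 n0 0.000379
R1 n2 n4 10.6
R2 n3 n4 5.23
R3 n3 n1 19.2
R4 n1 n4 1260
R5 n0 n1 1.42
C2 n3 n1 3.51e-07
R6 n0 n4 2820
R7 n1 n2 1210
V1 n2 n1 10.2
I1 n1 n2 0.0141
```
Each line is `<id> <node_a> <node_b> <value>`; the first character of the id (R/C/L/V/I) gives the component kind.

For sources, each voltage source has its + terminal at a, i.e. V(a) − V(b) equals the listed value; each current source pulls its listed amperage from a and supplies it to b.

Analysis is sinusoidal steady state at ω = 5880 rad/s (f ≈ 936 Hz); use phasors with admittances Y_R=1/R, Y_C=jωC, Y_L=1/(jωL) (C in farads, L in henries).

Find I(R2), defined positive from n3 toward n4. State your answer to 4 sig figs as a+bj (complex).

MNA unknowns: 4 node voltages V₁..V_4 plus 1 source current (V1)
C1: Y=0.000+0.1505j on G[3,2]
L1: Y=0.000-0.4487j on G[3,0]
R1: Y=0.09434+0.000j on G[2,4]
R2: Y=0.1912+0.000j on G[3,4]
R3: Y=0.05208+0.000j on G[3,1]
R4: Y=0.0007937+0.000j on G[1,4]
R5: Y=0.7042+0.000j on G[0,1]
C2: Y=0.000+0.002064j on G[3,1]
R6: Y=0.0003546+0.000j on G[0,4]
R7: Y=0.0008264+0.000j on G[1,2]
V1: row V2−V1=10.2, i_V1 at 2,1
I1: z[1]−=0.0141, z[2]+=0.0141
solve → V1=-1.975-1.509j, V2=8.225-1.509j, V3=-2.367+3.099j, V4=1.123+1.566j
aux → i_V1=-1.358-1.304j

-0.6672+0.2931j A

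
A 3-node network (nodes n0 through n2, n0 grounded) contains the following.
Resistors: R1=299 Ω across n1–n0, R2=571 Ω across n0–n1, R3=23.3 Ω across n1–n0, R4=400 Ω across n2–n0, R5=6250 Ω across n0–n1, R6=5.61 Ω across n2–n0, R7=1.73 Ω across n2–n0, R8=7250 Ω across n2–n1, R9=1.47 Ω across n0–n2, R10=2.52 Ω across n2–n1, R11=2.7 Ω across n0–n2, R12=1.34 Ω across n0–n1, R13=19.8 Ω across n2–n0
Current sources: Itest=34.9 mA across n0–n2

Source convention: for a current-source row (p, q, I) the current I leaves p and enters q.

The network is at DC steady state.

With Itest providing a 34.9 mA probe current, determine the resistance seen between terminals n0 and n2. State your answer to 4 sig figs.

Apply KCL at each of the 2 non-ground nodes and solve the resulting linear system.
Node n1: branches {R1, R2, R3, R5, R8, R10, R12} → V_1 = 0.005473
Node n2: branches {R4, R6, R7, R8, R9, R10, R11, R13, Itest} → V_2 = 0.01643

R_eq = 0.4707 Ω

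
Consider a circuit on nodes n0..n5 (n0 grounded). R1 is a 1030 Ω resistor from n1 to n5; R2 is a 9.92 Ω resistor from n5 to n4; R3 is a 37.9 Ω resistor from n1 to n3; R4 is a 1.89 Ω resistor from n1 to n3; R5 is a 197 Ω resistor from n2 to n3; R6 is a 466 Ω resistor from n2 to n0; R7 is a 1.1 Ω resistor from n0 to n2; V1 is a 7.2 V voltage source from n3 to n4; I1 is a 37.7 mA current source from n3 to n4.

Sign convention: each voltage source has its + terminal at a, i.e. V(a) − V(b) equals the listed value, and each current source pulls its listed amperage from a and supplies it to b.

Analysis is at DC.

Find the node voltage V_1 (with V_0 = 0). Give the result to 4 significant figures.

-0.01244 V

MNA unknowns: 5 node voltages V₁..V_5 plus 1 source current (V1)
R1: Y=0.0009709 on G[1,5]
R2: Y=0.1008 on G[5,4]
R3: Y=0.02639 on G[1,3]
R4: Y=0.5291 on G[1,3]
R5: Y=0.005076 on G[2,3]
R6: Y=0.002146 on G[2,0]
R7: Y=0.9091 on G[0,2]
V1: row V3−V4=7.2, i_V1 at 3,4
I1: z[3]−=0.0377, z[4]+=0.0377
solve → V1=-0.01244, V2=0.000, V3=0.000, V4=-7.200, V5=-7.131
aux → i_V1=-0.04461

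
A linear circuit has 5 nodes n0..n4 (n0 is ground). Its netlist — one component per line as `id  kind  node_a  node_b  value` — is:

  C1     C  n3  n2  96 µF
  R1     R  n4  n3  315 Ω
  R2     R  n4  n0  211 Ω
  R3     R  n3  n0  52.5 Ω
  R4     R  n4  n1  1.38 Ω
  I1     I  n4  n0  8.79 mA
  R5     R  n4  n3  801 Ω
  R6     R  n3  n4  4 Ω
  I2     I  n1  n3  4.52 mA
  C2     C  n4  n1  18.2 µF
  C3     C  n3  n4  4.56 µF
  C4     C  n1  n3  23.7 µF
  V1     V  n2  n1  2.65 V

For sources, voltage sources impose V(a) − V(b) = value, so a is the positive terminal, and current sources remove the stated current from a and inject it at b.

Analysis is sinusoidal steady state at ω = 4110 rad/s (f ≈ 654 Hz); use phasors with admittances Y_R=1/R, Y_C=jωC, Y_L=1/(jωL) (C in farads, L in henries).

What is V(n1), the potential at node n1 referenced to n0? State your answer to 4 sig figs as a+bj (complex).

-1.915-0.5621j V

Element admittances at ω=4110 rad/s:
  Y(C1) = 0.000+0.3946j S between n3,n2
  Y(R1) = 0.003175+0.000j S between n4,n3
  Y(R2) = 0.004739+0.000j S between n4,n0
  Y(R3) = 0.01905+0.000j S between n3,n0
  Y(R4) = 0.7246+0.000j S between n4,n1
  I1: injects 0.00879 A into n0 (from n4)
  Y(R5) = 0.001248+0.000j S between n4,n3
  Y(R6) = 0.2500+0.000j S between n3,n4
  I2: injects 0.00452 A into n3 (from n1)
  Y(C2) = 0.000+0.07480j S between n4,n1
  Y(C3) = 0.000+0.01874j S between n3,n4
  Y(C4) = 0.000+0.09741j S between n1,n3
  V1: constraint V(n2)−V(n1) = 2.65
Assemble and solve the 5×5 MNA system:
  V(n1)=-1.915-0.5621j  V(n2)=0.7347-0.5621j  V(n3)=-0.1024+0.09921j  V(n4)=-1.443-0.3987j
  i(V1)=-0.2609-0.3303j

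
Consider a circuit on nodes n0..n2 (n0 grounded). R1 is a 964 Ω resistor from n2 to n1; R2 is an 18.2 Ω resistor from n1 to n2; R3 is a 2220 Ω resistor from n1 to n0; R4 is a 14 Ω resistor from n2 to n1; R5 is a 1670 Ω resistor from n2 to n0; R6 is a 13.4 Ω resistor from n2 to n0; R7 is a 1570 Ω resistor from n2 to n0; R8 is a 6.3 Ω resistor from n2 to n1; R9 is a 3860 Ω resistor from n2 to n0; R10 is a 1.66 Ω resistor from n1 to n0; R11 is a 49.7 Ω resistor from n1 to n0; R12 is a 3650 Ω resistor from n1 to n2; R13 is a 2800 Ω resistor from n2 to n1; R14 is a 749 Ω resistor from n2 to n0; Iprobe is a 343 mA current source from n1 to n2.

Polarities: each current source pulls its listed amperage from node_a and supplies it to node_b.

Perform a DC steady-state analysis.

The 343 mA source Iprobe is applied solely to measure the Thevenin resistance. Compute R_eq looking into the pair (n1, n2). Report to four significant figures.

R_eq = 2.812 Ω

Element admittances at DC:
  Y(R1) = 0.001037 S between n2,n1
  Y(R2) = 0.05495 S between n1,n2
  Y(R3) = 0.0004505 S between n1,n0
  Y(R4) = 0.07143 S between n2,n1
  Y(R5) = 0.0005988 S between n2,n0
  Y(R6) = 0.07463 S between n2,n0
  Y(R7) = 0.0006369 S between n2,n0
  Y(R8) = 0.1587 S between n2,n1
  Y(R9) = 0.0002591 S between n2,n0
  Y(R10) = 0.6024 S between n1,n0
  Y(R11) = 0.02012 S between n1,n0
  Y(R12) = 0.0002740 S between n1,n2
  Y(R13) = 0.0003571 S between n2,n1
  Y(R14) = 0.001335 S between n2,n0
  Iprobe: injects 0.343 A into n2 (from n1)
Assemble and solve the 2×2 MNA system:
  V(n1)=-0.1066  V(n2)=0.8577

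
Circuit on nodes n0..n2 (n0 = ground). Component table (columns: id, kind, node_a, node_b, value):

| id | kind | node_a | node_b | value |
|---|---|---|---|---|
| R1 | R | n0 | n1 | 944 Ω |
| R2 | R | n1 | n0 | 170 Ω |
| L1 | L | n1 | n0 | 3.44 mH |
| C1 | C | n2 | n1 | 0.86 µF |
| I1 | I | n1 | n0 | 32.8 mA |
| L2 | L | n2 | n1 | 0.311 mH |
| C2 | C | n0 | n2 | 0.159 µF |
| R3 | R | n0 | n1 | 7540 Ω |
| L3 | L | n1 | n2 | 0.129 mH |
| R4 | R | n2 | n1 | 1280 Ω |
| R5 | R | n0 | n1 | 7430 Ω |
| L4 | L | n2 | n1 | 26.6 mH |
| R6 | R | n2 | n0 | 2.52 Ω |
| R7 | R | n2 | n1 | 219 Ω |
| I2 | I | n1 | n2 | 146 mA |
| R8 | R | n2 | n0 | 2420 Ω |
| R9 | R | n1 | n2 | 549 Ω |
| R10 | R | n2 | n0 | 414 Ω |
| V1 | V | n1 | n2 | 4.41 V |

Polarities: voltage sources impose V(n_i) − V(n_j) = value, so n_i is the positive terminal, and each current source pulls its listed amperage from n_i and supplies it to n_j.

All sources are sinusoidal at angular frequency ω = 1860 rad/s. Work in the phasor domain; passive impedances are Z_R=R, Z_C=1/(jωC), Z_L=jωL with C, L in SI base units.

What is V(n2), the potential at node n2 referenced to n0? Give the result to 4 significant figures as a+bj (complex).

Element admittances at ω=1860 rad/s:
  Y(R1) = 0.001059+0.000j S between n0,n1
  Y(R2) = 0.005882+0.000j S between n1,n0
  Y(L1) = 0.000-0.1563j S between n1,n0
  Y(C1) = 0.000+0.001600j S between n2,n1
  I1: injects 0.0328 A into n0 (from n1)
  Y(L2) = 0.000-1.729j S between n2,n1
  Y(C2) = 0.000+0.0002957j S between n0,n2
  Y(R3) = 0.0001326+0.000j S between n0,n1
  Y(L3) = 0.000-4.168j S between n1,n2
  Y(R4) = 0.0007813+0.000j S between n2,n1
  Y(R5) = 0.0001346+0.000j S between n0,n1
  Y(L4) = 0.000-0.02021j S between n2,n1
  Y(R6) = 0.3968+0.000j S between n2,n0
  Y(R7) = 0.004566+0.000j S between n2,n1
  I2: injects 0.146 A into n2 (from n1)
  Y(R8) = 0.0004132+0.000j S between n2,n0
  Y(R9) = 0.001821+0.000j S between n1,n2
  Y(R10) = 0.002415+0.000j S between n2,n0
  V1: constraint V(n1)−V(n2) = 4.41
Assemble and solve the 3×3 MNA system:
  V(n1)=3.705+1.424j  V(n2)=-0.7047+1.424j
  i(V1)=-0.4597+26.65j

-0.7047+1.424j V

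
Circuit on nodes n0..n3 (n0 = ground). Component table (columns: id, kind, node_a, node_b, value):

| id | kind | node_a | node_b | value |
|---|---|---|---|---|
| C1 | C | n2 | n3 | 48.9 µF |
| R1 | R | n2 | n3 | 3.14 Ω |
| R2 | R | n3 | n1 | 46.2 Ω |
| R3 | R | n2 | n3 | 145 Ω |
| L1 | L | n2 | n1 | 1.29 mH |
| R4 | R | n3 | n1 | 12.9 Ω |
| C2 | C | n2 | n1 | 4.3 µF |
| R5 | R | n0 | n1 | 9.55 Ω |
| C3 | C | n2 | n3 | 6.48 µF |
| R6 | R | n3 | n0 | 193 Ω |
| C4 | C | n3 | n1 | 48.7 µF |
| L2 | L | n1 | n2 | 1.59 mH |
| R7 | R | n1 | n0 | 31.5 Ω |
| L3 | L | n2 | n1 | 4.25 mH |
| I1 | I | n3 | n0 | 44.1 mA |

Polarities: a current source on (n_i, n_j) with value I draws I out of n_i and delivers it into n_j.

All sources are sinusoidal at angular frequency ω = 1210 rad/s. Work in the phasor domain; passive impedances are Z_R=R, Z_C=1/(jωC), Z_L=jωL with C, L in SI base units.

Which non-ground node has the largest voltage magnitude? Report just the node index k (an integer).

3

Apply KCL at each of the 3 non-ground nodes and solve the resulting linear system.
Node n1: branches {R2, L1, R4, C2, R5, C4, L2, R7, L3} → V_1 = -0.3079-0.0003424j
Node n2: branches {C1, R1, R3, L1, C2, C3, L2, L3} → V_2 = -0.3113-0.02408j
Node n3: branches {C1, R1, R2, R3, R4, C3, R6, C4, I1} → V_3 = -0.4029+0.009017j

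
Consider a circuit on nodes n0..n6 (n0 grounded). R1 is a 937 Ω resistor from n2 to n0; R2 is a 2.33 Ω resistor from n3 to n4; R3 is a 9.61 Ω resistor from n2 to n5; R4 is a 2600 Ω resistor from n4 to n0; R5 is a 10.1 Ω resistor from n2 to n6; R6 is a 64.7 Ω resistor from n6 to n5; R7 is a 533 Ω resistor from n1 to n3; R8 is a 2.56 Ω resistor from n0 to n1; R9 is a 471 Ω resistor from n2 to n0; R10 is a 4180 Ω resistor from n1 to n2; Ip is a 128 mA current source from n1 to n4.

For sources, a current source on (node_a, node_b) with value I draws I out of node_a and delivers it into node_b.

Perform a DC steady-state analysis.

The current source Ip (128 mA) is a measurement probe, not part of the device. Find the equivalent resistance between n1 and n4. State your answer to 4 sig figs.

Element admittances at DC:
  Y(R1) = 0.001067 S between n2,n0
  Y(R2) = 0.4292 S between n3,n4
  Y(R3) = 0.1041 S between n2,n5
  Y(R4) = 0.0003846 S between n4,n0
  Y(R5) = 0.09901 S between n2,n6
  Y(R6) = 0.01546 S between n6,n5
  Y(R7) = 0.001876 S between n1,n3
  Y(R8) = 0.3906 S between n0,n1
  Y(R9) = 0.002123 S between n2,n0
  Y(R10) = 0.0002392 S between n1,n2
  Ip: injects 0.128 A into n4 (from n1)
Assemble and solve the 6×6 MNA system:
  V(n1)=-0.05587  V(n2)=-0.003897  V(n3)=56.53  V(n4)=56.78  V(n5)=-0.003897  V(n6)=-0.003897

R_eq = 444.0 Ω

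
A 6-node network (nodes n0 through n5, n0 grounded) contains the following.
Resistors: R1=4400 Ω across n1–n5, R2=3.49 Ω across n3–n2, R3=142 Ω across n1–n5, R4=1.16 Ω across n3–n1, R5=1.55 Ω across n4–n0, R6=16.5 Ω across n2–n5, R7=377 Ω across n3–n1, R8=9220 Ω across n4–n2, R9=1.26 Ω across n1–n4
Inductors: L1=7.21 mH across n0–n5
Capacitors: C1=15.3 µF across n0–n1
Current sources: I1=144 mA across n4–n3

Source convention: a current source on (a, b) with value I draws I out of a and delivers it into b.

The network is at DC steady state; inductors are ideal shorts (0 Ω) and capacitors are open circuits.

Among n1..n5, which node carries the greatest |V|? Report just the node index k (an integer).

Apply KCL at each of the 5 non-ground nodes and solve the resulting linear system.
Node n1: branches {R1, C1, R3, R4, R7, R9} → V_1 = 0.1381
Node n2: branches {R2, R6, R8} → V_2 = 0.2376
Node n3: branches {R2, R4, R7, I1} → V_3 = 0.2880
Node n4: branches {R5, R8, R9, I1} → V_4 = -0.02388
Node n5: branches {R1, L1, R3, R6} → V_5 = 0.000
Source currents: i(L1)=-0.01540

3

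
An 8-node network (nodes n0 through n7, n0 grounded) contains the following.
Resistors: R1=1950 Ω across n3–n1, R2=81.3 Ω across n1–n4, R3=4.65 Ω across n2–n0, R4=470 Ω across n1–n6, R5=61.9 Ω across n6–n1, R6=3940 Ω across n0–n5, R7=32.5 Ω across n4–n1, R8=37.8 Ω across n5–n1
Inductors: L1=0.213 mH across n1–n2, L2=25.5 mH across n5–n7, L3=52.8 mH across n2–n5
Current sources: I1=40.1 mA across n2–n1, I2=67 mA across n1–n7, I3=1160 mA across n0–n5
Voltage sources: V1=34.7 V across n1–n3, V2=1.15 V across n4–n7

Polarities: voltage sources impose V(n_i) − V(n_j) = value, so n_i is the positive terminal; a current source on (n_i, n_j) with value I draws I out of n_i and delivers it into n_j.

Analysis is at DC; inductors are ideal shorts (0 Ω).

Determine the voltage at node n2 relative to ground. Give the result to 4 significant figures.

5.388 V

MNA unknowns: 7 node voltages V₁..V_7 plus 5 source currents (L1, L2, L3, V1, V2)
R1: Y=0.0005128 on G[3,1]
R2: Y=0.01230 on G[1,4]
R3: Y=0.2151 on G[2,0]
R4: Y=0.002128 on G[1,6]
R5: Y=0.01616 on G[6,1]
L1: row V1−V2=0, i_L1 at 1,2
R6: Y=0.0002538 on G[0,5]
I1: z[2]−=0.0401, z[1]+=0.0401
L2: row V5−V7=0, i_L2 at 5,7
I2: z[1]−=0.067, z[7]+=0.067
L3: row V2−V5=0, i_L3 at 2,5
R7: Y=0.03077 on G[4,1]
I3: z[0]−=1.16, z[5]+=1.16
R8: Y=0.02646 on G[5,1]
V1: row V1−V3=34.7, i_V1 at 1,3
V2: row V4−V7=1.15, i_V2 at 4,7
solve → V1=5.388, V2=5.388, V3=-29.31, V4=6.538, V5=5.388, V6=5.388, V7=5.388
aux → i_L1=0.02263, i_L2=-0.01747, i_L3=-1.176, i_V1=-0.01779, i_V2=-0.04953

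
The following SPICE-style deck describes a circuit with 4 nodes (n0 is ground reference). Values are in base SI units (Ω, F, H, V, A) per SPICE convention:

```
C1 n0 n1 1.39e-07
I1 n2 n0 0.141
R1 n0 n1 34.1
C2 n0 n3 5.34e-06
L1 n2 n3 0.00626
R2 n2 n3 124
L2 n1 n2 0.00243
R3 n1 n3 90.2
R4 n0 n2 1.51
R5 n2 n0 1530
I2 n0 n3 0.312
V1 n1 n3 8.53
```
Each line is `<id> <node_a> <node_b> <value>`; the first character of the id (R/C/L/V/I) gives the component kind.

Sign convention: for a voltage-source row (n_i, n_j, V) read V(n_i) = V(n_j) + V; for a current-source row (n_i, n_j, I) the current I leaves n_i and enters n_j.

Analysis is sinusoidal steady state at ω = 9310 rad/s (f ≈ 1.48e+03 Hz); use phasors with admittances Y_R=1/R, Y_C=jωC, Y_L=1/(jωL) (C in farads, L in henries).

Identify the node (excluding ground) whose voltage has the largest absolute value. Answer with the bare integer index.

Element admittances at ω=9310 rad/s:
  Y(C1) = 0.000+0.001294j S between n0,n1
  I1: injects 0.141 A into n0 (from n2)
  Y(R1) = 0.02933+0.000j S between n0,n1
  Y(C2) = 0.000+0.04972j S between n0,n3
  Y(L1) = 0.000-0.01716j S between n2,n3
  Y(R2) = 0.008065+0.000j S between n2,n3
  Y(L2) = 0.000-0.04420j S between n1,n2
  Y(R3) = 0.01109+0.000j S between n1,n3
  Y(R4) = 0.6623+0.000j S between n0,n2
  Y(R5) = 0.0006536+0.000j S between n2,n0
  I2: injects 0.312 A into n3 (from n0)
  V1: constraint V(n1)−V(n3) = 8.53
Assemble and solve the 4×4 MNA system:
  V(n1)=7.457+8.473j  V(n2)=0.5801-0.3089j  V(n3)=-1.073+8.473j
  i(V1)=-0.6905+0.04583j

1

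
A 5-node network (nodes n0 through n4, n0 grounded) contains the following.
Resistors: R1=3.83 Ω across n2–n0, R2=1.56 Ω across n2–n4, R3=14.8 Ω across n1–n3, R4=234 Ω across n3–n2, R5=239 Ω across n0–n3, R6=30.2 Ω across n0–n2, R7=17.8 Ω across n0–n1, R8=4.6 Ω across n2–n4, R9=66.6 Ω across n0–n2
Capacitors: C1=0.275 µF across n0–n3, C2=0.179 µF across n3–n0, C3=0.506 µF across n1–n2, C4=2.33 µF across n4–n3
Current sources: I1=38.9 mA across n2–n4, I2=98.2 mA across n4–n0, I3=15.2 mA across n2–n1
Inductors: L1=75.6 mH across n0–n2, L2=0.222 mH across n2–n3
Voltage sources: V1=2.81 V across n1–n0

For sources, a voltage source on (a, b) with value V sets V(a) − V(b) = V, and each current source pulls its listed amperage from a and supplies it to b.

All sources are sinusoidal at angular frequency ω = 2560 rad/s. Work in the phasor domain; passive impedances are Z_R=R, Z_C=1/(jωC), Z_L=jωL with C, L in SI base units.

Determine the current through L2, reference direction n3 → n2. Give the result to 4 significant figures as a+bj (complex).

MNA unknowns: 4 node voltages V₁..V_4 plus 1 source current (V1)
R1: Y=0.2611+0.000j on G[2,0]
R2: Y=0.6410+0.000j on G[2,4]
C1: Y=0.000+0.0007040j on G[0,3]
I1: z[2]−=0.0389, z[4]+=0.0389
I2: z[4]−=0.0982, z[0]+=0.0982
R3: Y=0.06757+0.000j on G[1,3]
R4: Y=0.004274+0.000j on G[3,2]
R5: Y=0.004184+0.000j on G[0,3]
L1: Y=0.000-0.005167j on G[0,2]
R6: Y=0.03311+0.000j on G[0,2]
R7: Y=0.05618+0.000j on G[0,1]
R8: Y=0.2174+0.000j on G[2,4]
C2: Y=0.000+0.0004582j on G[3,0]
R9: Y=0.01502+0.000j on G[0,2]
C3: Y=0.000+0.001295j on G[1,2]
C4: Y=0.000+0.005965j on G[4,3]
I3: z[2]−=0.0152, z[1]+=0.0152
L2: Y=0.000-1.760j on G[2,3]
V1: row V1−V0=2.81, i_V1 at 1,0
solve → V1=2.810+0.000j, V2=0.2002-0.007859j, V3=0.2046+0.09209j, V4=0.1305-0.007343j
aux → i_V1=-0.3187+0.002842j

0.1759-0.007715j A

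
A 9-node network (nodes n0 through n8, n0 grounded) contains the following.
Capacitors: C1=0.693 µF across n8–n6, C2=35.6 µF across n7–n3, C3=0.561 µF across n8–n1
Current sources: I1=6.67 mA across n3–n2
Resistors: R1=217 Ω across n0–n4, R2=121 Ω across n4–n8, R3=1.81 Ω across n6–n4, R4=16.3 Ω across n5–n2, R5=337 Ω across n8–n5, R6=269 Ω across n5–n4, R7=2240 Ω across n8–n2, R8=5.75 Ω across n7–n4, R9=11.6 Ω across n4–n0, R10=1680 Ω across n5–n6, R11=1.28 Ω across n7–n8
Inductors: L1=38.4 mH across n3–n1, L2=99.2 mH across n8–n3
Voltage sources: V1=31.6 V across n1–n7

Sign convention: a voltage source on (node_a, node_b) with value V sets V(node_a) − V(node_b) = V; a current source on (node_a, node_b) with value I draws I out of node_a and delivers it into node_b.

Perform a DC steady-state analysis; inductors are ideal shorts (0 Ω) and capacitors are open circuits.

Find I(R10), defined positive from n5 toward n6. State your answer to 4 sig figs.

MNA unknowns: 8 node voltages V₁..V_8 plus 3 source currents (L1, L2, V1)
C1: Y=0.000 on G[8,6]
C2: Y=0.000 on G[7,3]
I1: z[3]−=0.00667, z[2]+=0.00667
R1: Y=0.004608 on G[0,4]
L1: row V3−V1=0, i_L1 at 3,1
R2: Y=0.008264 on G[4,8]
R3: Y=0.5525 on G[6,4]
R4: Y=0.06135 on G[5,2]
C3: Y=0.000 on G[8,1]
R5: Y=0.002967 on G[8,5]
R6: Y=0.003717 on G[5,4]
R7: Y=0.0004464 on G[8,2]
R8: Y=0.1739 on G[7,4]
R9: Y=0.08621 on G[4,0]
L2: row V8−V3=0, i_L2 at 8,3
R10: Y=0.0005952 on G[5,6]
R11: Y=0.7812 on G[7,8]
V1: row V1−V7=31.6, i_V1 at 1,7
solve → V1=29.83, V2=14.26, V3=29.83, V4=0.000, V5=14.03, V6=0.01510, V7=-1.766, V8=29.83
aux → i_L1=-24.99, i_L2=-24.99, i_V1=-24.99

0.008344 A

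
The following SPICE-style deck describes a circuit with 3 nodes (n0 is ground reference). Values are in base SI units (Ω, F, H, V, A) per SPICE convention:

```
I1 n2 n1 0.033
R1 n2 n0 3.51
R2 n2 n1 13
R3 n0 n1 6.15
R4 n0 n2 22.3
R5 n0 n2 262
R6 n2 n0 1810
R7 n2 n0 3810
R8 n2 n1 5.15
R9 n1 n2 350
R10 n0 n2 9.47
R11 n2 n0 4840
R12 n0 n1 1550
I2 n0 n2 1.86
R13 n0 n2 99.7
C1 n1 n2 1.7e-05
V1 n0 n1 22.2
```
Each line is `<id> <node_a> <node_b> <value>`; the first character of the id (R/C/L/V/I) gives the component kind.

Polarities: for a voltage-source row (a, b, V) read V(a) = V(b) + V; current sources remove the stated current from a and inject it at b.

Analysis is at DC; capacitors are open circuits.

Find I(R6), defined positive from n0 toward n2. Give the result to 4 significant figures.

Apply KCL at each of the 2 non-ground nodes and solve the resulting linear system.
Node n1: branches {I1, R2, R3, R8, R9, R12, C1, V1} → V_1 = -22.20
Node n2: branches {I1, R1, R2, R4, R5, R6, R7, R8, R9, R10, R11, I2, R13, C1} → V_2 = -5.875
Source currents: i(V1)=-8.129

0.003246 A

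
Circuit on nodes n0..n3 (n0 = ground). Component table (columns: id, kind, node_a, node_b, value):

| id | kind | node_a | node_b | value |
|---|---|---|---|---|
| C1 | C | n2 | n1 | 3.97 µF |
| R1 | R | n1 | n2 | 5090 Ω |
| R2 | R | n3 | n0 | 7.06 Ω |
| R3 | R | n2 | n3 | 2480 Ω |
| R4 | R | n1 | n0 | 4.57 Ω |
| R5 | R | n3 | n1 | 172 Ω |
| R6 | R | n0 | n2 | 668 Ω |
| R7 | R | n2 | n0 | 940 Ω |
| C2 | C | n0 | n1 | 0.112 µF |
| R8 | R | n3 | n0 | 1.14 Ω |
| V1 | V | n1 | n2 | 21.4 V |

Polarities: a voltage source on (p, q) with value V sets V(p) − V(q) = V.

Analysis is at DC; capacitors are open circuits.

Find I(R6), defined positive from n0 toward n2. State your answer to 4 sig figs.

0.03162 A

Apply KCL at each of the 3 non-ground nodes and solve the resulting linear system.
Node n1: branches {C1, R1, R4, R5, C2, V1} → V_1 = 0.2785
Node n2: branches {C1, R1, R3, R6, R7, V1} → V_2 = -21.12
Node n3: branches {R2, R3, R5, R8} → V_3 = -0.006729
Source currents: i(V1)=-0.06681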